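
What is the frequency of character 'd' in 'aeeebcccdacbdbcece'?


Scanning 'aeeebcccdacbdbcece' for 'd':
  Position 8: 'd' -> MATCH (count: 1)
  Position 12: 'd' -> MATCH (count: 2)
Total occurrences of 'd': 2

2


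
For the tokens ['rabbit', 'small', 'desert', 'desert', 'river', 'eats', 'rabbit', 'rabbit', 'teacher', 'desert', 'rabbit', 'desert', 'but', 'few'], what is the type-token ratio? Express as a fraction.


Tokens: 14
Unique types: ('but', 'desert', 'eats', 'few', 'rabbit', 'river', 'small', 'teacher') = 8
TTR = 8/14
Simplify: divide both by 2 -> 4/7
TTR = 4/7

4/7


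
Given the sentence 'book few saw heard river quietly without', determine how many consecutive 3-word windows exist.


Word trigrams from [7] words:
  Trigram 1: (book few saw)
  Trigram 2: (few saw heard)
  Trigram 3: (saw heard river)
  Trigram 4: (heard river quietly)
  Trigram 5: (river quietly without)
Total word trigrams: 7 - 2 = 5

5


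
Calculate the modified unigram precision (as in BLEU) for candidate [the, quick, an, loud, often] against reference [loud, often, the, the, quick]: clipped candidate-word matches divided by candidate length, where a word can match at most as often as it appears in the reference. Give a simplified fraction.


Reference word counts: {'loud': 1, 'often': 1, 'quick': 1, 'the': 2}
Checking each candidate word (with clipping):
  'the' -> in reference (ref count 2, used 1/2) -> match (matches: 1)
  'quick' -> in reference (ref count 1, used 1/1) -> match (matches: 2)
  'an' -> not in reference -> no match (matches: 2)
  'loud' -> in reference (ref count 1, used 1/1) -> match (matches: 3)
  'often' -> in reference (ref count 1, used 1/1) -> match (matches: 4)
Clipped matches: 4, Candidate length: 5
Precision = 4/5

4/5


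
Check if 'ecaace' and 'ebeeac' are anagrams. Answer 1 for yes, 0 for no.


Sort characters of 'ecaace': 'aaccee'
Sort characters of 'ebeeac': 'abceee'
Sorted forms differ -> they are NOT anagrams
Result: 0

0


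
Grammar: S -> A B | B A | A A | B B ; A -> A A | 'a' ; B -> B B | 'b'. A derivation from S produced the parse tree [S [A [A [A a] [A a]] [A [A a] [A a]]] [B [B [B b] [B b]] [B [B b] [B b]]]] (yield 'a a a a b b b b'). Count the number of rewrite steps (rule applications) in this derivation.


Every bracketed nonterminal node [X ...] in the tree is produced by exactly one rule application.
Reading the tree off as a leftmost derivation:
  Step 1: S  =>  A B   (applied S -> A B)
  Step 2: A B  =>  A A B   (applied A -> A A)
  Step 3: A A B  =>  A A A B   (applied A -> A A)
  Step 4: A A A B  =>  a A A B   (applied A -> a)
  Step 5: a A A B  =>  a a A B   (applied A -> a)
  Step 6: a a A B  =>  a a A A B   (applied A -> A A)
  Step 7: a a A A B  =>  a a a A B   (applied A -> a)
  Step 8: a a a A B  =>  a a a a B   (applied A -> a)
  Step 9: a a a a B  =>  a a a a B B   (applied B -> B B)
  Step 10: a a a a B B  =>  a a a a B B B   (applied B -> B B)
  Step 11: a a a a B B B  =>  a a a a b B B   (applied B -> b)
  Step 12: a a a a b B B  =>  a a a a b b B   (applied B -> b)
  Step 13: a a a a b b B  =>  a a a a b b B B   (applied B -> B B)
  Step 14: a a a a b b B B  =>  a a a a b b b B   (applied B -> b)
  Step 15: a a a a b b b B  =>  a a a a b b b b   (applied B -> b)
Final yield: a a a a b b b b
Total rewrite steps: 15

15


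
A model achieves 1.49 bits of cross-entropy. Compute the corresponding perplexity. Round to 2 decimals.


Perplexity formula: PP = 2^H
H = 1.49
PP = 2^1.49
Decompose: 2^1.49 = 2^1 * 2^0.49
2^1 = 2, 2^0.49 ~ 1.4044449
PP ~ 2 * 1.4044449 = 2.8088898
Rounded to 2 decimals: 2.81

2.81


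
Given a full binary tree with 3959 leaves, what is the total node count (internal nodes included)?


Leaf nodes (terminals): 3959
Internal nodes = n - 1 = 3959 - 1 = 3958
Total = leaves + internal = 3959 + 3958 = 7917

7917


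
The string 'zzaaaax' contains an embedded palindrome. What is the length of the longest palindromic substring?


Scanning 'zzaaaax' for palindromic substrings.
Substring at positions 2-5: 'aaaa'.
Check: reverse('aaaa') = 'aaaa' -> palindrome confirmed.
Neighbouring characters ('z' / 'x') break symmetry, so it cannot extend further.
No longer palindromic substring exists; longest length = 4

4


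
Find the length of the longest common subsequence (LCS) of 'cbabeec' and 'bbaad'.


DP table for LCS of 'cbabeec' and 'bbaad':
       b  b  a  a  d
    0  0  0  0  0  0
  c 0  0  0  0  0  0
  b 0  1  1  1  1  1
  a 0  1  1  2  2  2
  b 0  1  2  2  2  2
  e 0  1  2  2  2  2
  e 0  1  2  2  2  2
  c 0  1  2  2  2  2
LCS: 'ba'
LCS length = 2

2


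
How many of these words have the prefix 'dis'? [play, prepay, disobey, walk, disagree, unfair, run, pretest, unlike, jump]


Checking each word for prefix 'dis':
  'play' -> no (count: 0)
  'prepay' -> no (count: 0)
  'disobey' -> YES, starts with 'dis' (count: 1)
  'walk' -> no (count: 1)
  'disagree' -> YES, starts with 'dis' (count: 2)
  'unfair' -> no (count: 2)
  'run' -> no (count: 2)
  'pretest' -> no (count: 2)
  'unlike' -> no (count: 2)
  'jump' -> no (count: 2)
Total with prefix 'dis': 2

2


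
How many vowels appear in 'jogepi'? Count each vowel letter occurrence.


Scanning each character of 'jogepi':
  Position 1: 'j' -> consonant (running count: 0)
  Position 2: 'o' -> vowel (running count: 1)
  Position 3: 'g' -> consonant (running count: 1)
  Position 4: 'e' -> vowel (running count: 2)
  Position 5: 'p' -> consonant (running count: 2)
  Position 6: 'i' -> vowel (running count: 3)
Total vowels: 3

3


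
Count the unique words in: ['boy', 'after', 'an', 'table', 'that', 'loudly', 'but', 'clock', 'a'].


Listing all tokens and tracking unique types:
  Token 1: 'boy' -> NEW (unique so far: 1)
  Token 2: 'after' -> NEW (unique so far: 2)
  Token 3: 'an' -> NEW (unique so far: 3)
  Token 4: 'table' -> NEW (unique so far: 4)
  Token 5: 'that' -> NEW (unique so far: 5)
  Token 6: 'loudly' -> NEW (unique so far: 6)
  Token 7: 'but' -> NEW (unique so far: 7)
  Token 8: 'clock' -> NEW (unique so far: 8)
  Token 9: 'a' -> NEW (unique so far: 9)
Unique types: ('a', 'after', 'an', 'boy', 'but', 'clock', 'loudly', 'table', 'that')
Vocabulary size: 9

9


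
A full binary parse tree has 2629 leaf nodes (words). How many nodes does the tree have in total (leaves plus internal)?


Leaf nodes (terminals): 2629
Internal nodes = n - 1 = 2629 - 1 = 2628
Total = leaves + internal = 2629 + 2628 = 5257

5257


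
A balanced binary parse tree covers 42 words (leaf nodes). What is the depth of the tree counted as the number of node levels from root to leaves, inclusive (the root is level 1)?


In a balanced binary tree with n leaves the deepest leaf is ceil(log2(n)) edges below the root,
so counting node levels inclusive of root and leaves gives ceil(log2(n)) + 1 levels.
log2(42) = 5.3923
ceil(5.3923) = 6
levels = 6 + 1 = 7

7


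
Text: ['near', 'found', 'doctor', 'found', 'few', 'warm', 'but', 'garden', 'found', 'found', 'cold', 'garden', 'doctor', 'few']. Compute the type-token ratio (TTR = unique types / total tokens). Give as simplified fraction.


Tokens: 14
Unique types: ('but', 'cold', 'doctor', 'few', 'found', 'garden', 'near', 'warm') = 8
TTR = 8/14
Simplify: divide both by 2 -> 4/7
TTR = 4/7

4/7


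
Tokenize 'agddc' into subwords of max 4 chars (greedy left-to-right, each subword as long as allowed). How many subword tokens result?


'agddc' has 5 characters.
Chunking with max size 4:
  Chunk 1: 'agdd' (positions 0-3)
  Chunk 2: 'c' (positions 4-4)
Total chunks: ceil(5 / 4) = 2

2


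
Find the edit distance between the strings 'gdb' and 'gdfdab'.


Building DP table for s1='gdb' (len 3) and s2='gdfdab' (len 6):
       g  d  f  d  a  b
    0  1  2  3  4  5  6
  g 1  0  1  2  3  4  5
  d 2  1  0  1  2  3  4
  b 3  2  1  1  2  3  3
Edit distance = dp[3][6] = 3

3


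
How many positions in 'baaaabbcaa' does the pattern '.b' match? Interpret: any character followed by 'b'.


Pattern: .b means any character followed by 'b'.
Scanning 'baaaabbcaa' position-by-position:
  Pos 0: window 'ba' -> no
  Pos 1: window 'aa' -> no
  Pos 2: window 'aa' -> no
  Pos 3: window 'aa' -> no
  Pos 4: window 'ab' -> MATCH
  Pos 5: window 'bb' -> MATCH
  Pos 6: window 'bc' -> no
  Pos 7: window 'ca' -> no
  Pos 8: window 'aa' -> no
  Pos 9: window 'a' -> no
Total matches: 2

2


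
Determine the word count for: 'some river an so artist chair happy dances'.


Counting words by splitting on spaces:
  Word 1: 'some'
  Word 2: 'river'
  Word 3: 'an'
  Word 4: 'so'
  Word 5: 'artist'
  Word 6: 'chair'
  Word 7: 'happy'
  Word 8: 'dances'
Total words: 8

8


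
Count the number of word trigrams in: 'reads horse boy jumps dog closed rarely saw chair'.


Word trigrams from [9] words:
  Trigram 1: (reads horse boy)
  Trigram 2: (horse boy jumps)
  Trigram 3: (boy jumps dog)
  Trigram 4: (jumps dog closed)
  Trigram 5: (dog closed rarely)
  Trigram 6: (closed rarely saw)
  Trigram 7: (rarely saw chair)
Total word trigrams: 9 - 2 = 7

7


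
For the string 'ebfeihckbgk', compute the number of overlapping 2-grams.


String 'ebfeihckbgk' has length L = 11.
Number of overlapping n-grams = L - n + 1
Substituting: 11 - 2 + 1 = 10

10


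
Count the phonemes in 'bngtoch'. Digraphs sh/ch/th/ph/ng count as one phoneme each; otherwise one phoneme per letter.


Parsing 'bngtoch' greedily, digraphs first:
  'b' -> consonant phoneme (phonemes so far: 1)
  'ng' -> digraph (1 consonant phoneme) (phonemes so far: 2)
  't' -> consonant phoneme (phonemes so far: 3)
  'o' -> vowel phoneme (phonemes so far: 4)
  'ch' -> digraph (1 consonant phoneme) (phonemes so far: 5)
Total phonemes: 5

5


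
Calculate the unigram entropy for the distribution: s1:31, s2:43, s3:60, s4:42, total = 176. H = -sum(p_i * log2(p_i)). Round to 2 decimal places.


Computing entropy H = -sum(p_i * log2(p_i)):
  s1: p = 31/176 = 0.1761, -p*log2(p) = 0.4413
  s2: p = 43/176 = 0.2443, -p*log2(p) = 0.4967
  s3: p = 60/176 = 0.3409, -p*log2(p) = 0.5293
  s4: p = 42/176 = 0.2386, -p*log2(p) = 0.4933
H = sum of terms = 1.9606
Rounded to 2 decimals: 1.96

1.96


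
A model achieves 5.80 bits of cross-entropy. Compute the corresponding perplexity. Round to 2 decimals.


Perplexity formula: PP = 2^H
H = 5.80
PP = 2^5.80
Decompose: 2^5.80 = 2^5 * 2^0.80
2^5 = 32, 2^0.80 ~ 1.7411011
PP ~ 32 * 1.7411011 = 55.7152352
Rounded to 2 decimals: 55.72

55.72


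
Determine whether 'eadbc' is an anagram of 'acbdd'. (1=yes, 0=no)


Sort characters of 'eadbc': 'abcde'
Sort characters of 'acbdd': 'abcdd'
Sorted forms differ -> they are NOT anagrams
Result: 0

0


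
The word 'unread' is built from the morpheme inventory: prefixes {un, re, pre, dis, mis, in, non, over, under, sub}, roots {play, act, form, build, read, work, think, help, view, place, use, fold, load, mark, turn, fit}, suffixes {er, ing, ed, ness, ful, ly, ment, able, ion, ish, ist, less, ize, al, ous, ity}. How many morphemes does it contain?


Segmenting 'unread' against the inventory:
  'un' -> prefix (morpheme 1)
  'read' -> root (morpheme 2)
Total morphemes: 2

2


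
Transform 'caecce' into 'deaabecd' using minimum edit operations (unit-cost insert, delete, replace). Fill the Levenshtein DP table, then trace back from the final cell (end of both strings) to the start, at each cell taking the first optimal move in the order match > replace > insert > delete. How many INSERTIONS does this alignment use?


Edit distance = 6. Backtracking from cell (6, 8) with preference match > replace > insert > delete,
then listing the resulting alignment 'caecce' -> 'deaabecd' left to right:
  Step 1: insert 'd' [insertion #1]
  Step 2: insert 'e' [insertion #2]
  Step 3: replace c->a
  Step 4: keep 'a'
  Step 5: replace e->b
  Step 6: replace c->e
  Step 7: keep 'c'
  Step 8: replace e->d
Total insertions: 2

2


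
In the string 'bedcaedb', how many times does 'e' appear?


Scanning 'bedcaedb' for 'e':
  Position 1: 'e' -> MATCH (count: 1)
  Position 5: 'e' -> MATCH (count: 2)
Total occurrences of 'e': 2

2


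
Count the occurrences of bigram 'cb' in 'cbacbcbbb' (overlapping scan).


Scanning 'cbacbcbbb' for bigram 'cb':
  Position 0: 'cb' -> MATCH
  Position 1: 'ba' -> no
  Position 2: 'ac' -> no
  Position 3: 'cb' -> MATCH
  Position 4: 'bc' -> no
  Position 5: 'cb' -> MATCH
  Position 6: 'bb' -> no
  Position 7: 'bb' -> no
Total matches: 3

3


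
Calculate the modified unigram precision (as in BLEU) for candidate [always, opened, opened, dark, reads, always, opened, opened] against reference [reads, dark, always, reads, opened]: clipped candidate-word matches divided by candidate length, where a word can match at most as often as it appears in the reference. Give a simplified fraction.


Reference word counts: {'always': 1, 'dark': 1, 'opened': 1, 'reads': 2}
Checking each candidate word (with clipping):
  'always' -> in reference (ref count 1, used 1/1) -> match (matches: 1)
  'opened' -> in reference (ref count 1, used 1/1) -> match (matches: 2)
  'opened' -> ref count 1 already used up (1/1) -> clipped, no match (matches: 2)
  'dark' -> in reference (ref count 1, used 1/1) -> match (matches: 3)
  'reads' -> in reference (ref count 2, used 1/2) -> match (matches: 4)
  'always' -> ref count 1 already used up (1/1) -> clipped, no match (matches: 4)
  'opened' -> ref count 1 already used up (1/1) -> clipped, no match (matches: 4)
  'opened' -> ref count 1 already used up (1/1) -> clipped, no match (matches: 4)
Clipped matches: 4, Candidate length: 8
Precision = 4/8 = 1/2

1/2


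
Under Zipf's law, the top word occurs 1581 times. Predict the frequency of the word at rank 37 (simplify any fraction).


Zipf's law: freq(rank) = f1 / rank
f1 = 1581, rank = 37
freq = 1581 / 37
GCD(1581, 37) = 1
Simplified: 1581/37

1581/37


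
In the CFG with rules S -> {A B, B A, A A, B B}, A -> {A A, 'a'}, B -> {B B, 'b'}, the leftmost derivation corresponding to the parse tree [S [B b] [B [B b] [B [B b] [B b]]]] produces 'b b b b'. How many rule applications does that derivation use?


Every bracketed nonterminal node [X ...] in the tree is produced by exactly one rule application.
Reading the tree off as a leftmost derivation:
  Step 1: S  =>  B B   (applied S -> B B)
  Step 2: B B  =>  b B   (applied B -> b)
  Step 3: b B  =>  b B B   (applied B -> B B)
  Step 4: b B B  =>  b b B   (applied B -> b)
  Step 5: b b B  =>  b b B B   (applied B -> B B)
  Step 6: b b B B  =>  b b b B   (applied B -> b)
  Step 7: b b b B  =>  b b b b   (applied B -> b)
Final yield: b b b b
Total rewrite steps: 7

7


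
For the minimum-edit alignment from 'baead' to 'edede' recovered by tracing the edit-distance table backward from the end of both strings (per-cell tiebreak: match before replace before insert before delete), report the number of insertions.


Edit distance = 4. Backtracking from cell (5, 5) with preference match > replace > insert > delete,
then listing the resulting alignment 'baead' -> 'edede' left to right:
  Step 1: replace b->e
  Step 2: replace a->d
  Step 3: keep 'e'
  Step 4: replace a->d
  Step 5: replace d->e
Total insertions: 0

0


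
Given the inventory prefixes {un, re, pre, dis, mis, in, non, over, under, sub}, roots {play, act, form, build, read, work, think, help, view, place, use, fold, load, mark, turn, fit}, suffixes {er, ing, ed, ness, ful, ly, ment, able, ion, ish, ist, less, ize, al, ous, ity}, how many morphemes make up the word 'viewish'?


Segmenting 'viewish' against the inventory:
  'view' -> root (morpheme 1)
  'ish' -> suffix (morpheme 2)
Total morphemes: 2

2


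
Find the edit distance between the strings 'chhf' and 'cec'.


Building DP table for s1='chhf' (len 4) and s2='cec' (len 3):
       c  e  c
    0  1  2  3
  c 1  0  1  2
  h 2  1  1  2
  h 3  2  2  2
  f 4  3  3  3
Edit distance = dp[4][3] = 3

3


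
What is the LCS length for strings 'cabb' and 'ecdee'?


DP table for LCS of 'cabb' and 'ecdee':
       e  c  d  e  e
    0  0  0  0  0  0
  c 0  0  1  1  1  1
  a 0  0  1  1  1  1
  b 0  0  1  1  1  1
  b 0  0  1  1  1  1
LCS: 'c'
LCS length = 1

1


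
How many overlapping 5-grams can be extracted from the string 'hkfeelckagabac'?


String 'hkfeelckagabac' has length L = 14.
Number of overlapping n-grams = L - n + 1
Substituting: 14 - 5 + 1 = 10

10


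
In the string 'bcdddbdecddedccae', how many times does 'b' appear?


Scanning 'bcdddbdecddedccae' for 'b':
  Position 0: 'b' -> MATCH (count: 1)
  Position 5: 'b' -> MATCH (count: 2)
Total occurrences of 'b': 2

2


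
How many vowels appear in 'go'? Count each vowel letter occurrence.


Scanning each character of 'go':
  Position 1: 'g' -> consonant (running count: 0)
  Position 2: 'o' -> vowel (running count: 1)
Total vowels: 1

1


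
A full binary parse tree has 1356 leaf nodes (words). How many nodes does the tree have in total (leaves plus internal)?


Leaf nodes (terminals): 1356
Internal nodes = n - 1 = 1356 - 1 = 1355
Total = leaves + internal = 1356 + 1355 = 2711

2711


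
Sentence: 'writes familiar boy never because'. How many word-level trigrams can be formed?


Word trigrams from [5] words:
  Trigram 1: (writes familiar boy)
  Trigram 2: (familiar boy never)
  Trigram 3: (boy never because)
Total word trigrams: 5 - 2 = 3

3


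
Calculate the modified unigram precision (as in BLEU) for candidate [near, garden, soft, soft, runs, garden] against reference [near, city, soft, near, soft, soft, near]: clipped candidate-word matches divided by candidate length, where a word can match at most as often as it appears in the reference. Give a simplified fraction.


Reference word counts: {'city': 1, 'near': 3, 'soft': 3}
Checking each candidate word (with clipping):
  'near' -> in reference (ref count 3, used 1/3) -> match (matches: 1)
  'garden' -> not in reference -> no match (matches: 1)
  'soft' -> in reference (ref count 3, used 1/3) -> match (matches: 2)
  'soft' -> in reference (ref count 3, used 2/3) -> match (matches: 3)
  'runs' -> not in reference -> no match (matches: 3)
  'garden' -> not in reference -> no match (matches: 3)
Clipped matches: 3, Candidate length: 6
Precision = 3/6 = 1/2

1/2


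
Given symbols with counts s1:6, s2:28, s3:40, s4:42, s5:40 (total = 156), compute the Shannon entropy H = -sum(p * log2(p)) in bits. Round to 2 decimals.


Computing entropy H = -sum(p_i * log2(p_i)):
  s1: p = 6/156 = 0.0385, -p*log2(p) = 0.1808
  s2: p = 28/156 = 0.1795, -p*log2(p) = 0.4448
  s3: p = 40/156 = 0.2564, -p*log2(p) = 0.5035
  s4: p = 42/156 = 0.2692, -p*log2(p) = 0.5097
  s5: p = 40/156 = 0.2564, -p*log2(p) = 0.5035
H = sum of terms = 2.1423
Rounded to 2 decimals: 2.14

2.14


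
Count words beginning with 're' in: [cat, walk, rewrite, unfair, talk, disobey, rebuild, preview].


Checking each word for prefix 're':
  'cat' -> no (count: 0)
  'walk' -> no (count: 0)
  'rewrite' -> YES, starts with 're' (count: 1)
  'unfair' -> no (count: 1)
  'talk' -> no (count: 1)
  'disobey' -> no (count: 1)
  'rebuild' -> YES, starts with 're' (count: 2)
  'preview' -> no (count: 2)
Total with prefix 're': 2

2


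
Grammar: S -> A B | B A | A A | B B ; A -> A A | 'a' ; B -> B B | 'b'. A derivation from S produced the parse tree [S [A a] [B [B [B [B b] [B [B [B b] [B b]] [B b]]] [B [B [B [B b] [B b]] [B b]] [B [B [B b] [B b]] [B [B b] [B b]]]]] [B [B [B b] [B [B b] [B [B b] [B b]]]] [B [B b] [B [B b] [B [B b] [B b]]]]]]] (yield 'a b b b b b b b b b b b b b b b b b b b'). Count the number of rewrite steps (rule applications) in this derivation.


Every bracketed nonterminal node [X ...] in the tree is produced by exactly one rule application.
Reading the tree off as a leftmost derivation:
  Step 1: S  =>  A B   (applied S -> A B)
  Step 2: A B  =>  a B   (applied A -> a)
  Step 3: a B  =>  a B B   (applied B -> B B)
  Step 4: a B B  =>  a B B B   (applied B -> B B)
  Step 5: a B B B  =>  a B B B B   (applied B -> B B)
  Step 6: a B B B B  =>  a b B B B   (applied B -> b)
  Step 7: a b B B B  =>  a b B B B B   (applied B -> B B)
  Step 8: a b B B B B  =>  a b B B B B B   (applied B -> B B)
  Step 9: a b B B B B B  =>  a b b B B B B   (applied B -> b)
  Step 10: a b b B B B B  =>  a b b b B B B   (applied B -> b)
  Step 11: a b b b B B B  =>  a b b b b B B   (applied B -> b)
  Step 12: a b b b b B B  =>  a b b b b B B B   (applied B -> B B)
  Step 13: a b b b b B B B  =>  a b b b b B B B B   (applied B -> B B)
  Step 14: a b b b b B B B B  =>  a b b b b B B B B B   (applied B -> B B)
  Step 15: a b b b b B B B B B  =>  a b b b b b B B B B   (applied B -> b)
  Step 16: a b b b b b B B B B  =>  a b b b b b b B B B   (applied B -> b)
  Step 17: a b b b b b b B B B  =>  a b b b b b b b B B   (applied B -> b)
  Step 18: a b b b b b b b B B  =>  a b b b b b b b B B B   (applied B -> B B)
  Step 19: a b b b b b b b B B B  =>  a b b b b b b b B B B B   (applied B -> B B)
  Step 20: a b b b b b b b B B B B  =>  a b b b b b b b b B B B   (applied B -> b)
  Step 21: a b b b b b b b b B B B  =>  a b b b b b b b b b B B   (applied B -> b)
  Step 22: a b b b b b b b b b B B  =>  a b b b b b b b b b B B B   (applied B -> B B)
  Step 23: a b b b b b b b b b B B B  =>  a b b b b b b b b b b B B   (applied B -> b)
  Step 24: a b b b b b b b b b b B B  =>  a b b b b b b b b b b b B   (applied B -> b)
  Step 25: a b b b b b b b b b b b B  =>  a b b b b b b b b b b b B B   (applied B -> B B)
  Step 26: a b b b b b b b b b b b B B  =>  a b b b b b b b b b b b B B B   (applied B -> B B)
  Step 27: a b b b b b b b b b b b B B B  =>  a b b b b b b b b b b b b B B   (applied B -> b)
  Step 28: a b b b b b b b b b b b b B B  =>  a b b b b b b b b b b b b B B B   (applied B -> B B)
  Step 29: a b b b b b b b b b b b b B B B  =>  a b b b b b b b b b b b b b B B   (applied B -> b)
  Step 30: a b b b b b b b b b b b b b B B  =>  a b b b b b b b b b b b b b B B B   (applied B -> B B)
  Step 31: a b b b b b b b b b b b b b B B B  =>  a b b b b b b b b b b b b b b B B   (applied B -> b)
  Step 32: a b b b b b b b b b b b b b b B B  =>  a b b b b b b b b b b b b b b b B   (applied B -> b)
  Step 33: a b b b b b b b b b b b b b b b B  =>  a b b b b b b b b b b b b b b b B B   (applied B -> B B)
  Step 34: a b b b b b b b b b b b b b b b B B  =>  a b b b b b b b b b b b b b b b b B   (applied B -> b)
  Step 35: a b b b b b b b b b b b b b b b b B  =>  a b b b b b b b b b b b b b b b b B B   (applied B -> B B)
  Step 36: a b b b b b b b b b b b b b b b b B B  =>  a b b b b b b b b b b b b b b b b b B   (applied B -> b)
  Step 37: a b b b b b b b b b b b b b b b b b B  =>  a b b b b b b b b b b b b b b b b b B B   (applied B -> B B)
  Step 38: a b b b b b b b b b b b b b b b b b B B  =>  a b b b b b b b b b b b b b b b b b b B   (applied B -> b)
  Step 39: a b b b b b b b b b b b b b b b b b b B  =>  a b b b b b b b b b b b b b b b b b b b   (applied B -> b)
Final yield: a b b b b b b b b b b b b b b b b b b b
Total rewrite steps: 39

39


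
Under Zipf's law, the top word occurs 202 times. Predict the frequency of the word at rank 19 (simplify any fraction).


Zipf's law: freq(rank) = f1 / rank
f1 = 202, rank = 19
freq = 202 / 19
GCD(202, 19) = 1
Simplified: 202/19

202/19


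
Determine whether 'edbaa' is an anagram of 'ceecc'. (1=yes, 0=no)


Sort characters of 'edbaa': 'aabde'
Sort characters of 'ceecc': 'cccee'
Sorted forms differ -> they are NOT anagrams
Result: 0

0


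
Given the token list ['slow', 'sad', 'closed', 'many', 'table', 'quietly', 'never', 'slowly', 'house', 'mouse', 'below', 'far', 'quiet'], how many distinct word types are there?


Listing all tokens and tracking unique types:
  Token 1: 'slow' -> NEW (unique so far: 1)
  Token 2: 'sad' -> NEW (unique so far: 2)
  Token 3: 'closed' -> NEW (unique so far: 3)
  Token 4: 'many' -> NEW (unique so far: 4)
  Token 5: 'table' -> NEW (unique so far: 5)
  Token 6: 'quietly' -> NEW (unique so far: 6)
  Token 7: 'never' -> NEW (unique so far: 7)
  Token 8: 'slowly' -> NEW (unique so far: 8)
  Token 9: 'house' -> NEW (unique so far: 9)
  Token 10: 'mouse' -> NEW (unique so far: 10)
  Token 11: 'below' -> NEW (unique so far: 11)
  Token 12: 'far' -> NEW (unique so far: 12)
  Token 13: 'quiet' -> NEW (unique so far: 13)
Unique types: ('below', 'closed', 'far', 'house', 'many', 'mouse', 'never', 'quiet', 'quietly', 'sad', 'slow', 'slowly', 'table')
Vocabulary size: 13

13


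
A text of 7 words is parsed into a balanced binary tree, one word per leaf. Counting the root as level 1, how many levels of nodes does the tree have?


In a balanced binary tree with n leaves the deepest leaf is ceil(log2(n)) edges below the root,
so counting node levels inclusive of root and leaves gives ceil(log2(n)) + 1 levels.
log2(7) = 2.8074
ceil(2.8074) = 3
levels = 3 + 1 = 4

4


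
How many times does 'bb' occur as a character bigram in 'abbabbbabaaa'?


Scanning 'abbabbbabaaa' for bigram 'bb':
  Position 0: 'ab' -> no
  Position 1: 'bb' -> MATCH
  Position 2: 'ba' -> no
  Position 3: 'ab' -> no
  Position 4: 'bb' -> MATCH
  Position 5: 'bb' -> MATCH
  Position 6: 'ba' -> no
  Position 7: 'ab' -> no
  Position 8: 'ba' -> no
  Position 9: 'aa' -> no
  Position 10: 'aa' -> no
Total matches: 3

3


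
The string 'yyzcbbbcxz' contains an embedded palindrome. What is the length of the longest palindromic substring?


Scanning 'yyzcbbbcxz' for palindromic substrings.
Substring at positions 3-7: 'cbbbc'.
Check: reverse('cbbbc') = 'cbbbc' -> palindrome confirmed.
Neighbouring characters ('z' / 'x') break symmetry, so it cannot extend further.
No longer palindromic substring exists; longest length = 5

5


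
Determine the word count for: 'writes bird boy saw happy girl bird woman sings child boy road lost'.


Counting words by splitting on spaces:
  Word 1: 'writes'
  Word 2: 'bird'
  Word 3: 'boy'
  Word 4: 'saw'
  Word 5: 'happy'
  Word 6: 'girl'
  Word 7: 'bird'
  Word 8: 'woman'
  Word 9: 'sings'
  Word 10: 'child'
  Word 11: 'boy'
  Word 12: 'road'
  Word 13: 'lost'
Total words: 13

13


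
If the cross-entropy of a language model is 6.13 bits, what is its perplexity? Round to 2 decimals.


Perplexity formula: PP = 2^H
H = 6.13
PP = 2^6.13
Decompose: 2^6.13 = 2^6 * 2^0.13
2^6 = 64, 2^0.13 ~ 1.0942937
PP ~ 64 * 1.0942937 = 70.0347968
Rounded to 2 decimals: 70.03

70.03


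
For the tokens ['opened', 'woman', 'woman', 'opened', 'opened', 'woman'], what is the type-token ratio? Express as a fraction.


Tokens: 6
Unique types: ('opened', 'woman') = 2
TTR = 2/6
Simplify: divide both by 2 -> 1/3
TTR = 1/3

1/3


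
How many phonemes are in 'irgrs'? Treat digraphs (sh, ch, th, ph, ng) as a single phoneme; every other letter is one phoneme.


Parsing 'irgrs' greedily, digraphs first:
  'i' -> vowel phoneme (phonemes so far: 1)
  'r' -> consonant phoneme (phonemes so far: 2)
  'g' -> consonant phoneme (phonemes so far: 3)
  'r' -> consonant phoneme (phonemes so far: 4)
  's' -> consonant phoneme (phonemes so far: 5)
Total phonemes: 5

5


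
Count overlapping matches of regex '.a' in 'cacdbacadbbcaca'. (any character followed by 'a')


Pattern: .a means any character followed by 'a'.
Scanning 'cacdbacadbbcaca' position-by-position:
  Pos 0: window 'ca' -> MATCH
  Pos 1: window 'ac' -> no
  Pos 2: window 'cd' -> no
  Pos 3: window 'db' -> no
  Pos 4: window 'ba' -> MATCH
  Pos 5: window 'ac' -> no
  Pos 6: window 'ca' -> MATCH
  Pos 7: window 'ad' -> no
  Pos 8: window 'db' -> no
  Pos 9: window 'bb' -> no
  Pos 10: window 'bc' -> no
  Pos 11: window 'ca' -> MATCH
  Pos 12: window 'ac' -> no
  Pos 13: window 'ca' -> MATCH
  Pos 14: window 'a' -> no
Total matches: 5

5


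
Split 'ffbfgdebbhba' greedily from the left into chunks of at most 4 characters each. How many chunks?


'ffbfgdebbhba' has 12 characters.
Chunking with max size 4:
  Chunk 1: 'ffbf' (positions 0-3)
  Chunk 2: 'gdeb' (positions 4-7)
  Chunk 3: 'bhba' (positions 8-11)
Total chunks: ceil(12 / 4) = 3

3


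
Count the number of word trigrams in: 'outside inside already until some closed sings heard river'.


Word trigrams from [9] words:
  Trigram 1: (outside inside already)
  Trigram 2: (inside already until)
  Trigram 3: (already until some)
  Trigram 4: (until some closed)
  Trigram 5: (some closed sings)
  Trigram 6: (closed sings heard)
  Trigram 7: (sings heard river)
Total word trigrams: 9 - 2 = 7

7


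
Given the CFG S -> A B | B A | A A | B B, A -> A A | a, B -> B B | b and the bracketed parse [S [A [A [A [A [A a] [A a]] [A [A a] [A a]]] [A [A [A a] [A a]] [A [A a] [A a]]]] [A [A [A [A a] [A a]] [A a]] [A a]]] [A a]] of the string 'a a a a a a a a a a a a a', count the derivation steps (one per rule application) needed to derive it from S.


Every bracketed nonterminal node [X ...] in the tree is produced by exactly one rule application.
Reading the tree off as a leftmost derivation:
  Step 1: S  =>  A A   (applied S -> A A)
  Step 2: A A  =>  A A A   (applied A -> A A)
  Step 3: A A A  =>  A A A A   (applied A -> A A)
  Step 4: A A A A  =>  A A A A A   (applied A -> A A)
  Step 5: A A A A A  =>  A A A A A A   (applied A -> A A)
  Step 6: A A A A A A  =>  a A A A A A   (applied A -> a)
  Step 7: a A A A A A  =>  a a A A A A   (applied A -> a)
  Step 8: a a A A A A  =>  a a A A A A A   (applied A -> A A)
  Step 9: a a A A A A A  =>  a a a A A A A   (applied A -> a)
  Step 10: a a a A A A A  =>  a a a a A A A   (applied A -> a)
  Step 11: a a a a A A A  =>  a a a a A A A A   (applied A -> A A)
  Step 12: a a a a A A A A  =>  a a a a A A A A A   (applied A -> A A)
  Step 13: a a a a A A A A A  =>  a a a a a A A A A   (applied A -> a)
  Step 14: a a a a a A A A A  =>  a a a a a a A A A   (applied A -> a)
  Step 15: a a a a a a A A A  =>  a a a a a a A A A A   (applied A -> A A)
  Step 16: a a a a a a A A A A  =>  a a a a a a a A A A   (applied A -> a)
  Step 17: a a a a a a a A A A  =>  a a a a a a a a A A   (applied A -> a)
  Step 18: a a a a a a a a A A  =>  a a a a a a a a A A A   (applied A -> A A)
  Step 19: a a a a a a a a A A A  =>  a a a a a a a a A A A A   (applied A -> A A)
  Step 20: a a a a a a a a A A A A  =>  a a a a a a a a A A A A A   (applied A -> A A)
  Step 21: a a a a a a a a A A A A A  =>  a a a a a a a a a A A A A   (applied A -> a)
  Step 22: a a a a a a a a a A A A A  =>  a a a a a a a a a a A A A   (applied A -> a)
  Step 23: a a a a a a a a a a A A A  =>  a a a a a a a a a a a A A   (applied A -> a)
  Step 24: a a a a a a a a a a a A A  =>  a a a a a a a a a a a a A   (applied A -> a)
  Step 25: a a a a a a a a a a a a A  =>  a a a a a a a a a a a a a   (applied A -> a)
Final yield: a a a a a a a a a a a a a
Total rewrite steps: 25

25


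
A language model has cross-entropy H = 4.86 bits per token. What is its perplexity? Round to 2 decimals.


Perplexity formula: PP = 2^H
H = 4.86
PP = 2^4.86
Decompose: 2^4.86 = 2^4 * 2^0.86
2^4 = 16, 2^0.86 ~ 1.8150383
PP ~ 16 * 1.8150383 = 29.0406128
Rounded to 2 decimals: 29.04

29.04


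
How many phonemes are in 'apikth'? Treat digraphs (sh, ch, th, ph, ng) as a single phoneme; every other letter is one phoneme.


Parsing 'apikth' greedily, digraphs first:
  'a' -> vowel phoneme (phonemes so far: 1)
  'p' -> consonant phoneme (phonemes so far: 2)
  'i' -> vowel phoneme (phonemes so far: 3)
  'k' -> consonant phoneme (phonemes so far: 4)
  'th' -> digraph (1 consonant phoneme) (phonemes so far: 5)
Total phonemes: 5

5


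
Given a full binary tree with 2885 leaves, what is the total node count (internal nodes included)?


Leaf nodes (terminals): 2885
Internal nodes = n - 1 = 2885 - 1 = 2884
Total = leaves + internal = 2885 + 2884 = 5769

5769


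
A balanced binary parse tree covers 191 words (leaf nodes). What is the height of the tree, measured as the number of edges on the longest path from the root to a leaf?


In a balanced binary tree with n leaves the deepest leaf is ceil(log2(n)) edges below the root.
log2(191) = 7.5774
ceil(7.5774) = 8
height (edges) = 8

8


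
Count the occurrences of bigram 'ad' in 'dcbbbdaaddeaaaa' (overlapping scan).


Scanning 'dcbbbdaaddeaaaa' for bigram 'ad':
  Position 0: 'dc' -> no
  Position 1: 'cb' -> no
  Position 2: 'bb' -> no
  Position 3: 'bb' -> no
  Position 4: 'bd' -> no
  Position 5: 'da' -> no
  Position 6: 'aa' -> no
  Position 7: 'ad' -> MATCH
  Position 8: 'dd' -> no
  Position 9: 'de' -> no
  Position 10: 'ea' -> no
  Position 11: 'aa' -> no
  Position 12: 'aa' -> no
  Position 13: 'aa' -> no
Total matches: 1

1


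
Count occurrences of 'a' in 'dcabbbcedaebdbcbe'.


Scanning 'dcabbbcedaebdbcbe' for 'a':
  Position 2: 'a' -> MATCH (count: 1)
  Position 9: 'a' -> MATCH (count: 2)
Total occurrences of 'a': 2

2


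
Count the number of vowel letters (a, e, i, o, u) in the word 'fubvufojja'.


Scanning each character of 'fubvufojja':
  Position 1: 'f' -> consonant (running count: 0)
  Position 2: 'u' -> vowel (running count: 1)
  Position 3: 'b' -> consonant (running count: 1)
  Position 4: 'v' -> consonant (running count: 1)
  Position 5: 'u' -> vowel (running count: 2)
  Position 6: 'f' -> consonant (running count: 2)
  Position 7: 'o' -> vowel (running count: 3)
  Position 8: 'j' -> consonant (running count: 3)
  Position 9: 'j' -> consonant (running count: 3)
  Position 10: 'a' -> vowel (running count: 4)
Total vowels: 4

4


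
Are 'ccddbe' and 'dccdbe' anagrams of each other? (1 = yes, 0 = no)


Sort characters of 'ccddbe': 'bccdde'
Sort characters of 'dccdbe': 'bccdde'
Sorted forms match -> they ARE anagrams
Result: 1

1


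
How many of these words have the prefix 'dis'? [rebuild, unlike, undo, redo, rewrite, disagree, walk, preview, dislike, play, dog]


Checking each word for prefix 'dis':
  'rebuild' -> no (count: 0)
  'unlike' -> no (count: 0)
  'undo' -> no (count: 0)
  'redo' -> no (count: 0)
  'rewrite' -> no (count: 0)
  'disagree' -> YES, starts with 'dis' (count: 1)
  'walk' -> no (count: 1)
  'preview' -> no (count: 1)
  'dislike' -> YES, starts with 'dis' (count: 2)
  'play' -> no (count: 2)
  'dog' -> no (count: 2)
Total with prefix 'dis': 2

2


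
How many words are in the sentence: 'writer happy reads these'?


Counting words by splitting on spaces:
  Word 1: 'writer'
  Word 2: 'happy'
  Word 3: 'reads'
  Word 4: 'these'
Total words: 4

4


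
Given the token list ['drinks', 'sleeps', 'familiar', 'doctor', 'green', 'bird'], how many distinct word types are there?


Listing all tokens and tracking unique types:
  Token 1: 'drinks' -> NEW (unique so far: 1)
  Token 2: 'sleeps' -> NEW (unique so far: 2)
  Token 3: 'familiar' -> NEW (unique so far: 3)
  Token 4: 'doctor' -> NEW (unique so far: 4)
  Token 5: 'green' -> NEW (unique so far: 5)
  Token 6: 'bird' -> NEW (unique so far: 6)
Unique types: ('bird', 'doctor', 'drinks', 'familiar', 'green', 'sleeps')
Vocabulary size: 6

6


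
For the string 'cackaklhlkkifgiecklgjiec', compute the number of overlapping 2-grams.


String 'cackaklhlkkifgiecklgjiec' has length L = 24.
Number of overlapping n-grams = L - n + 1
Substituting: 24 - 2 + 1 = 23

23


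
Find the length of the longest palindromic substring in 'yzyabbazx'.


Scanning 'yzyabbazx' for palindromic substrings.
Substring at positions 3-6: 'abba'.
Check: reverse('abba') = 'abba' -> palindrome confirmed.
Neighbouring characters ('y' / 'z') break symmetry, so it cannot extend further.
No longer palindromic substring exists; longest length = 4

4


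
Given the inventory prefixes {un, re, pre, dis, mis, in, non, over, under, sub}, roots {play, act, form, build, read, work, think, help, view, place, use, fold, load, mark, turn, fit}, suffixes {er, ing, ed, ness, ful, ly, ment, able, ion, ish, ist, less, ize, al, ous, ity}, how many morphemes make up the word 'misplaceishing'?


Segmenting 'misplaceishing' against the inventory:
  'mis' -> prefix (morpheme 1)
  'place' -> root (morpheme 2)
  'ish' -> suffix (morpheme 3)
  'ing' -> suffix (morpheme 4)
Total morphemes: 4

4


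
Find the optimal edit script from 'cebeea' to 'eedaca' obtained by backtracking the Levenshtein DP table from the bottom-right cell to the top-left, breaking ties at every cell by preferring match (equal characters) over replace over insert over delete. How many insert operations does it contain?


Edit distance = 4. Backtracking from cell (6, 6) with preference match > replace > insert > delete,
then listing the resulting alignment 'cebeea' -> 'eedaca' left to right:
  Step 1: replace c->e
  Step 2: keep 'e'
  Step 3: replace b->d
  Step 4: replace e->a
  Step 5: replace e->c
  Step 6: keep 'a'
Total insertions: 0

0


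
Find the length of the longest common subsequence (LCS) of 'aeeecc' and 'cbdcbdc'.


DP table for LCS of 'aeeecc' and 'cbdcbdc':
       c  b  d  c  b  d  c
    0  0  0  0  0  0  0  0
  a 0  0  0  0  0  0  0  0
  e 0  0  0  0  0  0  0  0
  e 0  0  0  0  0  0  0  0
  e 0  0  0  0  0  0  0  0
  c 0  1  1  1  1  1  1  1
  c 0  1  1  1  2  2  2  2
LCS: 'cc'
LCS length = 2

2


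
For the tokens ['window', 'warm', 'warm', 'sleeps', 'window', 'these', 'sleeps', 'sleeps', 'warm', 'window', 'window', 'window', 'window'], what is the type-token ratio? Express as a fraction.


Tokens: 13
Unique types: ('sleeps', 'these', 'warm', 'window') = 4
TTR = 4/13
Already in lowest terms.

4/13


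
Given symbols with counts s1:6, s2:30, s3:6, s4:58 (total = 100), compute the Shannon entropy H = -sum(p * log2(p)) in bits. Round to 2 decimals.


Computing entropy H = -sum(p_i * log2(p_i)):
  s1: p = 6/100 = 0.0600, -p*log2(p) = 0.2435
  s2: p = 30/100 = 0.3000, -p*log2(p) = 0.5211
  s3: p = 6/100 = 0.0600, -p*log2(p) = 0.2435
  s4: p = 58/100 = 0.5800, -p*log2(p) = 0.4558
H = sum of terms = 1.4639
Rounded to 2 decimals: 1.46

1.46


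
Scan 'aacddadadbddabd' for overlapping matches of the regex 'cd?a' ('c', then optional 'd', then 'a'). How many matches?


Pattern: cd?a means 'c', then optional 'd', then 'a'.
Scanning 'aacddadadbddabd' position-by-position:
  Pos 0: window 'aac' -> no
  Pos 1: window 'acd' -> no
  Pos 2: window 'cdd' -> no
  Pos 3: window 'dda' -> no
  Pos 4: window 'dad' -> no
  Pos 5: window 'ada' -> no
  Pos 6: window 'dad' -> no
  Pos 7: window 'adb' -> no
  Pos 8: window 'dbd' -> no
  Pos 9: window 'bdd' -> no
  Pos 10: window 'dda' -> no
  Pos 11: window 'dab' -> no
  Pos 12: window 'abd' -> no
  Pos 13: window 'bd' -> no
  Pos 14: window 'd' -> no
Total matches: 0

0


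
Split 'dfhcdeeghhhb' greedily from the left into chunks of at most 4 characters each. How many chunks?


'dfhcdeeghhhb' has 12 characters.
Chunking with max size 4:
  Chunk 1: 'dfhc' (positions 0-3)
  Chunk 2: 'deeg' (positions 4-7)
  Chunk 3: 'hhhb' (positions 8-11)
Total chunks: ceil(12 / 4) = 3

3


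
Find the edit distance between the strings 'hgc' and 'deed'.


Building DP table for s1='hgc' (len 3) and s2='deed' (len 4):
       d  e  e  d
    0  1  2  3  4
  h 1  1  2  3  4
  g 2  2  2  3  4
  c 3  3  3  3  4
Edit distance = dp[3][4] = 4

4


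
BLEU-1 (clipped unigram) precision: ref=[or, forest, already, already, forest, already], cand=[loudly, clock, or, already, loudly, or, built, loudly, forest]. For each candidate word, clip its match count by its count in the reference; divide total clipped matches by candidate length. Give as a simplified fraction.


Reference word counts: {'already': 3, 'forest': 2, 'or': 1}
Checking each candidate word (with clipping):
  'loudly' -> not in reference -> no match (matches: 0)
  'clock' -> not in reference -> no match (matches: 0)
  'or' -> in reference (ref count 1, used 1/1) -> match (matches: 1)
  'already' -> in reference (ref count 3, used 1/3) -> match (matches: 2)
  'loudly' -> not in reference -> no match (matches: 2)
  'or' -> ref count 1 already used up (1/1) -> clipped, no match (matches: 2)
  'built' -> not in reference -> no match (matches: 2)
  'loudly' -> not in reference -> no match (matches: 2)
  'forest' -> in reference (ref count 2, used 1/2) -> match (matches: 3)
Clipped matches: 3, Candidate length: 9
Precision = 3/9 = 1/3

1/3


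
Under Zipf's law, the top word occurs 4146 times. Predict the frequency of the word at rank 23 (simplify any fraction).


Zipf's law: freq(rank) = f1 / rank
f1 = 4146, rank = 23
freq = 4146 / 23
GCD(4146, 23) = 1
Simplified: 4146/23

4146/23
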